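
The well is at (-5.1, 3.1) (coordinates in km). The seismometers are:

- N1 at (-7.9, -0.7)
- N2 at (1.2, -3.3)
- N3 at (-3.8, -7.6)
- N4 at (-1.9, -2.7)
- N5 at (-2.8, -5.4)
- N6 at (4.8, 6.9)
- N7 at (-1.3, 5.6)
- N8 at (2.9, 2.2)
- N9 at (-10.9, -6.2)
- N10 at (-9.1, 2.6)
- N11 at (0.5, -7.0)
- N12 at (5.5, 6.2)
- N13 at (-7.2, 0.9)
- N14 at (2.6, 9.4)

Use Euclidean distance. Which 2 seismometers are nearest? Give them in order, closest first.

Distances from (-5.1, 3.1):
N1: √((-2.8)² + (-3.8)²) = √(7.8400 + 14.4400) = 4.72 km
N2: √((6.3)² + (-6.4)²) = √(39.6900 + 40.9600) = 8.98 km
N3: √((1.3)² + (-10.7)²) = √(1.6900 + 114.4900) = 10.78 km
N4: √((3.2)² + (-5.8)²) = √(10.2400 + 33.6400) = 6.62 km
N5: √((2.3)² + (-8.5)²) = √(5.2900 + 72.2500) = 8.81 km
N6: √((9.9)² + (3.8)²) = √(98.0100 + 14.4400) = 10.60 km
N7: √((3.8)² + (2.5)²) = √(14.4400 + 6.2500) = 4.55 km
N8: √((8.0)² + (-0.9)²) = √(64.0000 + 0.8100) = 8.05 km
N9: √((-5.8)² + (-9.3)²) = √(33.6400 + 86.4900) = 10.96 km
N10: √((-4.0)² + (-0.5)²) = √(16.0000 + 0.2500) = 4.03 km
N11: √((5.6)² + (-10.1)²) = √(31.3600 + 102.0100) = 11.55 km
N12: √((10.6)² + (3.1)²) = √(112.3600 + 9.6100) = 11.04 km
N13: √((-2.1)² + (-2.2)²) = √(4.4100 + 4.8400) = 3.04 km
N14: √((7.7)² + (6.3)²) = √(59.2900 + 39.6900) = 9.95 km
Sorted: N13 (3.04 km) < N10 (4.03 km) < N7 (4.55 km) < N1 (4.72 km) < …

N13, N10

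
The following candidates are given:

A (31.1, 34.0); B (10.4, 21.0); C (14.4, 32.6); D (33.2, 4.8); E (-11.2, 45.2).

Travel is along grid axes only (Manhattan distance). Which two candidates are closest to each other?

B and C

Pairwise distances:
B–C: 15.6
A–C: 18.1
A–D: 31.3
A–B: 33.7
C–E: 38.2
B–D: 39.0
B–E: 45.8
C–D: 46.6
A–E: 53.5
D–E: 84.8
Closest pair: B–C at 15.6.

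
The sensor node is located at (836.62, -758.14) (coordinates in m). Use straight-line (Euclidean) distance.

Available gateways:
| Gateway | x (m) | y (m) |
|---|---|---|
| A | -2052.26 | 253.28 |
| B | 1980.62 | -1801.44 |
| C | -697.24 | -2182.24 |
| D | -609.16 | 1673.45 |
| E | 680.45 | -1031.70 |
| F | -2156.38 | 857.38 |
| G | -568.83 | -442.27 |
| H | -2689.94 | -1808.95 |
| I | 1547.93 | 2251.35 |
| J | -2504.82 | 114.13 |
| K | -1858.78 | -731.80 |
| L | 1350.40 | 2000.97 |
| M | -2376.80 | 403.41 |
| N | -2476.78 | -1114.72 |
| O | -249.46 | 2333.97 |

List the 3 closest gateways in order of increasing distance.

Distances from (836.62, -758.14):
A: √((-2888.88)² + (1011.42)²) = √(8345627.6544 + 1022970.4164) = 3060.82 m
B: √((1144.00)² + (-1043.30)²) = √(1308736.0000 + 1088474.8900) = 1548.29 m
C: √((-1533.86)² + (-1424.10)²) = √(2352726.4996 + 2028060.8100) = 2093.03 m
D: √((-1445.78)² + (2431.59)²) = √(2090279.8084 + 5912629.9281) = 2828.94 m
E: √((-156.17)² + (-273.56)²) = √(24389.0689 + 74835.0736) = 315.00 m
F: √((-2993.00)² + (1615.52)²) = √(8958049.0000 + 2609904.8704) = 3401.17 m
G: √((-1405.45)² + (315.87)²) = √(1975289.7025 + 99773.8569) = 1440.51 m
H: √((-3526.56)² + (-1050.81)²) = √(12436625.4336 + 1104201.6561) = 3679.79 m
I: √((711.31)² + (3009.49)²) = √(505961.9161 + 9057030.0601) = 3092.41 m
J: √((-3341.44)² + (872.27)²) = √(11165221.2736 + 760854.9529) = 3453.42 m
K: √((-2695.40)² + (26.34)²) = √(7265181.1600 + 693.7956) = 2695.53 m
L: √((513.78)² + (2759.11)²) = √(263969.8884 + 7612687.9921) = 2806.54 m
M: √((-3213.42)² + (1161.55)²) = √(10326068.0964 + 1349198.4025) = 3416.91 m
N: √((-3313.40)² + (-356.58)²) = √(10978619.5600 + 127149.2964) = 3332.53 m
O: √((-1086.08)² + (3092.11)²) = √(1179569.7664 + 9561144.2521) = 3277.30 m
Sorted: E (315.00 m) < G (1440.51 m) < B (1548.29 m) < C (2093.03 m) < K (2695.53 m) < …

E, G, B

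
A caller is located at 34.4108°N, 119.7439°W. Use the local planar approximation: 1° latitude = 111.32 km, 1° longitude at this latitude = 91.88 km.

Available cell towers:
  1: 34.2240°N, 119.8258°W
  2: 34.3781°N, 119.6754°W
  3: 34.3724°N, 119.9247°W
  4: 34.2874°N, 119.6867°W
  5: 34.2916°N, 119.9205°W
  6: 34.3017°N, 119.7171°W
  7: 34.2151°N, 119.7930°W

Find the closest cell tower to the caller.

Distances from 34.4108°N, 119.7439°W:
1: √((-0.1868·111.32)² + (-0.0819·91.88)²) = √(432.414391 + 56.625204) = 22.1142 km
2: √((-0.0327·111.32)² + (0.0685·91.88)²) = √(13.250794 + 39.611667) = 7.2707 km
3: √((-0.0384·111.32)² + (-0.1808·91.88)²) = √(18.272957 + 275.955355) = 17.1531 km
4: √((-0.1234·111.32)² + (0.0572·91.88)²) = √(188.702092 + 27.620659) = 14.7079 km
5: √((-0.1192·111.32)² + (-0.1766·91.88)²) = √(176.075490 + 263.283336) = 20.9609 km
6: √((-0.1091·111.32)² + (0.0268·91.88)²) = √(147.501316 + 6.063335) = 12.3921 km
7: √((-0.1957·111.32)² + (-0.0491·91.88)²) = √(474.600342 + 20.351900) = 22.2475 km
Minimum: 2 at 7.2707 km.

2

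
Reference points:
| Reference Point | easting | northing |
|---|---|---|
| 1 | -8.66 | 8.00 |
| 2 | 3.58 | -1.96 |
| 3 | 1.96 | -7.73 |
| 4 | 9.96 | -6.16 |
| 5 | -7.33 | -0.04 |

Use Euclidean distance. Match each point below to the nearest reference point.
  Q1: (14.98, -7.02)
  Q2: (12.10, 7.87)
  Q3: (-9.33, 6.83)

Q1→4; Q2→2; Q3→1

Q1 at (14.98, -7.02):
  1: √((-23.64)² + (15.02)²) = √(558.8496 + 225.6004) = 28.01
  2: √((-11.40)² + (5.06)²) = √(129.9600 + 25.6036) = 12.47
  3: √((-13.02)² + (-0.71)²) = √(169.5204 + 0.5041) = 13.04
  4: √((-5.02)² + (0.86)²) = √(25.2004 + 0.7396) = 5.09
  5: √((-22.31)² + (6.98)²) = √(497.7361 + 48.7204) = 23.38
  → nearest: 4 (5.09)
Q2 at (12.10, 7.87):
  1: √((-20.76)² + (0.13)²) = √(430.9776 + 0.0169) = 20.76
  2: √((-8.52)² + (-9.83)²) = √(72.5904 + 96.6289) = 13.01
  3: √((-10.14)² + (-15.60)²) = √(102.8196 + 243.3600) = 18.61
  4: √((-2.14)² + (-14.03)²) = √(4.5796 + 196.8409) = 14.19
  5: √((-19.43)² + (-7.91)²) = √(377.5249 + 62.5681) = 20.98
  → nearest: 2 (13.01)
Q3 at (-9.33, 6.83):
  1: √((0.67)² + (1.17)²) = √(0.4489 + 1.3689) = 1.35
  2: √((12.91)² + (-8.79)²) = √(166.6681 + 77.2641) = 15.62
  3: √((11.29)² + (-14.56)²) = √(127.4641 + 211.9936) = 18.42
  4: √((19.29)² + (-12.99)²) = √(372.1041 + 168.7401) = 23.26
  5: √((2.00)² + (-6.87)²) = √(4.0000 + 47.1969) = 7.16
  → nearest: 1 (1.35)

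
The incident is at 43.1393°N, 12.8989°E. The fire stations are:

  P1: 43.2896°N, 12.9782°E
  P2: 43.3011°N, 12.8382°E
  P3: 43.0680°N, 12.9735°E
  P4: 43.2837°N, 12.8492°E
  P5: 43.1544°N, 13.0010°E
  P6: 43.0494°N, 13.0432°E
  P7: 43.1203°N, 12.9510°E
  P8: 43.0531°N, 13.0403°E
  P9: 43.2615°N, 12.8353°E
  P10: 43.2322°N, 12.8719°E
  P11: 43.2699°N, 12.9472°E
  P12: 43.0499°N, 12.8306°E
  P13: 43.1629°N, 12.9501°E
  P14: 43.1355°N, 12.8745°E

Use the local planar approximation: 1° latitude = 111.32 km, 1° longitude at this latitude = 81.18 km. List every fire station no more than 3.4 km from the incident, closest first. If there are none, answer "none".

Distances from 43.1393°N, 12.8989°E:
P1: √((0.1503·111.32)² + (0.0793·81.18)²) = √(279.939612 + 41.442359) = 17.9271 km
P2: √((0.1618·111.32)² + (-0.0607·81.18)²) = √(324.416870 + 24.281498) = 18.6735 km
P3: √((-0.0713·111.32)² + (0.0746·81.18)²) = √(62.997810 + 36.675475) = 9.9837 km
P4: √((0.1444·111.32)² + (-0.0497·81.18)²) = √(258.393022 + 16.278368) = 16.5732 km
P5: √((0.0151·111.32)² + (0.1021·81.18)²) = √(2.825532 + 68.698868) = 8.4572 km
P6: √((-0.0899·111.32)² + (0.1443·81.18)²) = √(100.153419 + 137.224215) = 15.4071 km
P7: √((-0.0190·111.32)² + (0.0521·81.18)²) = √(4.473563 + 17.888484) = 4.7289 km
P8: √((-0.0862·111.32)² + (0.1414·81.18)²) = √(92.079071 + 131.764043) = 14.9614 km
P9: √((0.1222·111.32)² + (-0.0636·81.18)²) = √(185.049880 + 26.657065) = 14.5502 km
P10: √((0.0929·111.32)² + (-0.0270·81.18)²) = √(106.949270 + 4.804250) = 10.5714 km
P11: √((0.1306·111.32)² + (0.0483·81.18)²) = √(211.364842 + 15.374194) = 15.0579 km
P12: √((-0.0894·111.32)² + (-0.0683·81.18)²) = √(99.042463 + 30.742523) = 11.3923 km
P13: √((0.0236·111.32)² + (0.0512·81.18)²) = √(6.901928 + 17.275794) = 4.9171 km
P14: √((-0.0038·111.32)² + (-0.0244·81.18)²) = √(0.178943 + 3.923537) = 2.0255 km
Threshold 3.4 km: P14 (2.0255 km) is within range.

P14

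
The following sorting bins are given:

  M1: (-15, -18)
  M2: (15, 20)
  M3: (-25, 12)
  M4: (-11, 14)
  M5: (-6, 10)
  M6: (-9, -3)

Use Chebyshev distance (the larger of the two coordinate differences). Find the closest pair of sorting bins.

Pairwise distances:
M4–M5: max(|5|, |-4|) = 5
M5–M6: max(|-3|, |-13|) = 13
M3–M4: max(|14|, |2|) = 14
M1–M6: max(|6|, |15|) = 15
M3–M6: max(|16|, |-15|) = 16
M4–M6: max(|2|, |-17|) = 17
M3–M5: max(|19|, |-2|) = 19
M2–M5: max(|-21|, |-10|) = 21
M2–M6: max(|-24|, |-23|) = 24
M2–M4: max(|-26|, |-6|) = 26
M1–M5: max(|9|, |28|) = 28
M1–M3: max(|-10|, |30|) = 30
M1–M4: max(|4|, |32|) = 32
M1–M2: max(|30|, |38|) = 38
M2–M3: max(|-40|, |-8|) = 40
Closest pair: M4–M5 at 5.

M4 and M5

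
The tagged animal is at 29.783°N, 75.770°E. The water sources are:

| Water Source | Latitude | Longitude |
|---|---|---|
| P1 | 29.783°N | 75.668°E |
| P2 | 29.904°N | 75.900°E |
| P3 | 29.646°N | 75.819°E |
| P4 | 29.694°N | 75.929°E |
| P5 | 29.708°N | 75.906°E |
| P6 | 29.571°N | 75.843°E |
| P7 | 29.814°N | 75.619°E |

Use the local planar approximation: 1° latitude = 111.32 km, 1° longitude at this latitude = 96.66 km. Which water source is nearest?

P1

Distances from 29.783°N, 75.770°E:
P1: 9.859 km
P2: 18.421 km
P3: 15.969 km
P4: 18.286 km
P5: 15.573 km
P6: 24.632 km
P7: 14.998 km
Minimum: P1 at 9.859 km.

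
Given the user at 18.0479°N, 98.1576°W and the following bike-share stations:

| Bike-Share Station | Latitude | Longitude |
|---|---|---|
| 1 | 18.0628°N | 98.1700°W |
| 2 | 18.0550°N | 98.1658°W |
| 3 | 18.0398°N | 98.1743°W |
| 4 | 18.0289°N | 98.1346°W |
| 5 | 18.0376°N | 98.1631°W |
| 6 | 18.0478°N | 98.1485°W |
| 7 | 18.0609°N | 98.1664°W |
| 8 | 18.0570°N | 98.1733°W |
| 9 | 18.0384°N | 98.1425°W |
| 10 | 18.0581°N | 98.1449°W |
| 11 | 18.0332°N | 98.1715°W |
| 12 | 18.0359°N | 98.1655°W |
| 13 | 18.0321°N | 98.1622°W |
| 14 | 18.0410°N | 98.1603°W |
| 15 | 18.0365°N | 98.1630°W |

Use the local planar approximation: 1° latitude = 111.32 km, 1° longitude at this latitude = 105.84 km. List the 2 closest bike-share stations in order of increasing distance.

Distances from 18.0479°N, 98.1576°W:
1: √((0.0149·111.32)² + (-0.0124·105.84)²) = √(2.751180 + 1.722436) = 2.1151 km
2: √((0.0071·111.32)² + (-0.0082·105.84)²) = √(0.624688 + 0.753230) = 1.1738 km
3: √((-0.0081·111.32)² + (-0.0167·105.84)²) = √(0.813048 + 3.124155) = 1.9842 km
4: √((-0.0190·111.32)² + (0.0230·105.84)²) = √(4.473563 + 5.925914) = 3.2248 km
5: √((-0.0103·111.32)² + (-0.0055·105.84)²) = √(1.314682 + 0.338864) = 1.2859 km
6: √((-0.0001·111.32)² + (0.0091·105.84)²) = √(0.000124 + 0.927646) = 0.9632 km
7: √((0.0130·111.32)² + (-0.0088·105.84)²) = √(2.094272 + 0.867491) = 1.7210 km
8: √((0.0091·111.32)² + (-0.0157·105.84)²) = √(1.026193 + 2.761207) = 1.9461 km
9: √((-0.0095·111.32)² + (0.0151·105.84)²) = √(1.118391 + 2.554192) = 1.9164 km
10: √((0.0102·111.32)² + (0.0127·105.84)²) = √(1.289278 + 1.806788) = 1.7596 km
11: √((-0.0147·111.32)² + (-0.0139·105.84)²) = √(2.677818 + 2.164359) = 2.2005 km
12: √((-0.0120·111.32)² + (-0.0079·105.84)²) = √(1.784469 + 0.699123) = 1.5759 km
13: √((-0.0158·111.32)² + (-0.0046·105.84)²) = √(3.093574 + 0.237037) = 1.8250 km
14: √((-0.0069·111.32)² + (-0.0027·105.84)²) = √(0.589990 + 0.081663) = 0.8195 km
15: √((-0.0114·111.32)² + (-0.0054·105.84)²) = √(1.610483 + 0.326653) = 1.3918 km
Sorted: 14 (0.8195 km) < 6 (0.9632 km) < 2 (1.1738 km) < 5 (1.2859 km) < …

14, 6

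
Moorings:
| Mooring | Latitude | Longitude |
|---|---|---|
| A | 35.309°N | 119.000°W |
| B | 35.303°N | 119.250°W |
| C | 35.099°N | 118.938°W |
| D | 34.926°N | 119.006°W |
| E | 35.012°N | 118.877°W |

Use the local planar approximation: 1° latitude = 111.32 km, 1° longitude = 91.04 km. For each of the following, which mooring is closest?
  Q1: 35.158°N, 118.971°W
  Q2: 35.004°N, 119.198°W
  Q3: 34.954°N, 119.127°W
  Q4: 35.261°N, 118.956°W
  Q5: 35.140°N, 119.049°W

Q1→C; Q2→D; Q3→D; Q4→A; Q5→C

Q1 at 35.158°N, 118.971°W:
  A: √((0.151·111.32)² + (-0.029·91.04)²) = √(282.55324 + 6.97044) = 17.015 km
  B: √((0.145·111.32)² + (-0.279·91.04)²) = √(260.54479 + 645.16813) = 30.095 km
  C: √((-0.059·111.32)² + (0.033·91.04)²) = √(43.13705 + 9.02594) = 7.222 km
  D: √((-0.232·111.32)² + (-0.035·91.04)²) = √(666.99467 + 10.15314) = 26.022 km
  E: √((-0.146·111.32)² + (0.094·91.04)²) = √(264.15091 + 73.23526) = 18.368 km
  → nearest: C (7.222 km)
Q2 at 35.004°N, 119.198°W:
  A: √((0.305·111.32)² + (0.198·91.04)²) = √(1152.77905 + 324.93379) = 38.441 km
  B: √((0.299·111.32)² + (-0.052·91.04)²) = √(1107.86992 + 22.41151) = 33.620 km
  C: √((0.095·111.32)² + (0.260·91.04)²) = √(111.83909 + 560.28784) = 25.925 km
  D: √((-0.078·111.32)² + (0.192·91.04)²) = √(75.39379 + 305.53921) = 19.518 km
  E: √((0.008·111.32)² + (0.321·91.04)²) = √(0.79310 + 854.03282) = 29.237 km
  → nearest: D (19.518 km)
Q3 at 34.954°N, 119.127°W:
  A: √((0.355·111.32)² + (0.127·91.04)²) = √(1561.71975 + 133.68169) = 41.175 km
  B: √((0.349·111.32)² + (-0.123·91.04)²) = √(1509.37534 + 125.39341) = 40.432 km
  C: √((0.145·111.32)² + (0.189·91.04)²) = √(260.54479 + 296.06571) = 23.593 km
  D: √((-0.028·111.32)² + (0.121·91.04)²) = √(9.71544 + 121.34873) = 11.448 km
  E: √((0.058·111.32)² + (0.250·91.04)²) = √(41.68717 + 518.01760) = 23.658 km
  → nearest: D (11.448 km)
Q4 at 35.261°N, 118.956°W:
  A: √((0.048·111.32)² + (-0.044·91.04)²) = √(28.55150 + 16.04611) = 6.678 km
  B: √((0.042·111.32)² + (-0.294·91.04)²) = √(21.85974 + 716.40591) = 27.171 km
  C: √((-0.162·111.32)² + (0.018·91.04)²) = √(325.21939 + 2.68540) = 18.108 km
  D: √((-0.335·111.32)² + (-0.050·91.04)²) = √(1390.70818 + 20.72070) = 37.569 km
  E: √((-0.249·111.32)² + (0.079·91.04)²) = √(768.32522 + 51.72717) = 28.637 km
  → nearest: A (6.678 km)
Q5 at 35.140°N, 119.049°W:
  A: √((0.169·111.32)² + (0.049·91.04)²) = √(353.93198 + 19.90016) = 19.335 km
  B: √((0.163·111.32)² + (-0.201·91.04)²) = √(329.24683 + 334.85486) = 25.770 km
  C: √((-0.041·111.32)² + (0.111·91.04)²) = √(20.83119 + 102.11992) = 11.088 km
  D: √((-0.214·111.32)² + (0.043·91.04)²) = √(567.51055 + 15.32503) = 24.142 km
  E: √((-0.128·111.32)² + (0.172·91.04)²) = √(203.03286 + 245.20052) = 21.172 km
  → nearest: C (11.088 km)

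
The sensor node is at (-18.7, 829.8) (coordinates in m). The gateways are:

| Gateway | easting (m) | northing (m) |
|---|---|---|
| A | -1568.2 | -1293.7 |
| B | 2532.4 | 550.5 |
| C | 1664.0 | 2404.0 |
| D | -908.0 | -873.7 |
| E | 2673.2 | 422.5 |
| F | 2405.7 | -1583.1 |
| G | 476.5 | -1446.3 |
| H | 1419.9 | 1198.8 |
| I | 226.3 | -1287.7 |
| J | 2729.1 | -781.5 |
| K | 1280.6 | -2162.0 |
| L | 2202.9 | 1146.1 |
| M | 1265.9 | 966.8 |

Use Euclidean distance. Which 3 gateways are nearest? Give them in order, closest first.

Distances from (-18.7, 829.8):
A: 2628.7 m
B: 2566.3 m
C: 2304.3 m
D: 1921.7 m
E: 2722.5 m
F: 3420.5 m
G: 2329.3 m
H: 1485.2 m
I: 2131.6 m
J: 3185.4 m
K: 3261.8 m
L: 2244.0 m
M: 1291.9 m
Sorted: M (1291.9 m) < H (1485.2 m) < D (1921.7 m) < I (2131.6 m) < L (2244.0 m) < …

M, H, D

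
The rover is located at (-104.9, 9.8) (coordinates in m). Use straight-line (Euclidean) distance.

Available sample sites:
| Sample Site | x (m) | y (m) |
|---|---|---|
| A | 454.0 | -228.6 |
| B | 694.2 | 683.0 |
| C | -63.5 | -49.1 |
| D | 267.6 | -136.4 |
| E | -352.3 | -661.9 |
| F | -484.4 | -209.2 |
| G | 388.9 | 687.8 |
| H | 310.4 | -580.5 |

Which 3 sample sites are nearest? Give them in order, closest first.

Distances from (-104.9, 9.8):
A: 607.6 m
B: 1044.9 m
C: 72.0 m
D: 400.2 m
E: 715.8 m
F: 438.2 m
G: 838.8 m
H: 721.8 m
Sorted: C (72.0 m) < D (400.2 m) < F (438.2 m) < A (607.6 m) < E (715.8 m) < …

C, D, F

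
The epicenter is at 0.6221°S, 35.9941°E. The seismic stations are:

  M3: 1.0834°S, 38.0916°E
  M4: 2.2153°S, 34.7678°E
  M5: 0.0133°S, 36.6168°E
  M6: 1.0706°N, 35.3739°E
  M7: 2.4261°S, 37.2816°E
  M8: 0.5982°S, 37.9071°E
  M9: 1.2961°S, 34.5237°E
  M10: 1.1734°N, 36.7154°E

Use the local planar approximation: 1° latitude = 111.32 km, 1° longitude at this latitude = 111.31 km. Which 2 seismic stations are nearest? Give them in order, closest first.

M5, M9

Distances from 0.6221°S, 35.9941°E:
M3: √((-0.4613·111.32)² + (2.0975·111.31)²) = √(2637.019277 + 54509.513319) = 239.0534 km
M4: √((-1.5932·111.32)² + (-1.2263·111.31)²) = √(31454.804538 + 18632.100669) = 223.8010 km
M5: √((0.6088·111.32)² + (0.6227·111.31)²) = √(4592.991935 + 4804.255510) = 96.9394 km
M6: √((1.6927·111.32)² + (-0.6202·111.31)²) = √(35506.378939 + 4765.756944) = 200.6792 km
M7: √((-1.8040·111.32)² + (1.2875·111.31)²) = √(40329.186501 + 20538.221860) = 246.7132 km
M8: √((0.0239·111.32)² + (1.9130·111.31)²) = √(7.078516 + 45341.752872) = 212.9527 km
M9: √((-0.6740·111.32)² + (-1.4704·111.31)²) = √(5629.452881 + 26787.942224) = 180.0483 km
M10: √((1.7955·111.32)² + (0.7213·111.31)²) = √(39950.039610 + 6446.147368) = 215.3977 km
Sorted: M5 (96.9394 km) < M9 (180.0483 km) < M6 (200.6792 km) < M8 (212.9527 km) < …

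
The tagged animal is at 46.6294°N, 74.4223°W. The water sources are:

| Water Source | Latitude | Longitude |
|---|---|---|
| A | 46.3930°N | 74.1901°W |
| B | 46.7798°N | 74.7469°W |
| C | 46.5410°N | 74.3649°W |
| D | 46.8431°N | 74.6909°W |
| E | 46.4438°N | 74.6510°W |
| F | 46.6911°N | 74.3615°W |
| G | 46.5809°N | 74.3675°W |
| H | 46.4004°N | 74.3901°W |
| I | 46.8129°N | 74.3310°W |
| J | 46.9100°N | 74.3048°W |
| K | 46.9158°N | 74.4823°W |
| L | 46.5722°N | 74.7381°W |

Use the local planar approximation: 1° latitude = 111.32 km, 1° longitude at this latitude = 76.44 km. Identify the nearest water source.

Distances from 46.6294°N, 74.4223°W:
A: √((-0.2364·111.32)² + (0.2322·76.44)²) = √(692.534382 + 315.040064) = 31.7423 km
B: √((0.1504·111.32)² + (-0.3246·76.44)²) = √(280.312244 + 615.656385) = 29.9327 km
C: √((-0.0884·111.32)² + (0.0574·76.44)²) = √(96.839140 + 19.251525) = 10.7745 km
D: √((0.2137·111.32)² + (-0.2686·76.44)²) = √(565.920518 + 421.554154) = 31.4241 km
E: √((-0.1856·111.32)² + (-0.2287·76.44)²) = √(426.876590 + 305.614310) = 27.0646 km
F: √((0.0617·111.32)² + (0.0608·76.44)²) = √(47.175523 + 21.599740) = 8.2931 km
G: √((-0.0485·111.32)² + (0.0548·76.44)²) = √(29.149417 + 17.546984) = 6.8335 km
H: √((-0.2290·111.32)² + (0.0322·76.44)²) = √(649.856340 + 6.058332) = 25.6108 km
I: √((0.1835·111.32)² + (0.0913·76.44)²) = √(417.271317 + 48.706050) = 21.5865 km
J: √((0.2806·111.32)² + (0.1175·76.44)²) = √(975.712185 + 80.670935) = 32.5020 km
K: √((0.2864·111.32)² + (-0.0600·76.44)²) = √(1016.464985 + 21.035065) = 32.2102 km
L: √((-0.0572·111.32)² + (-0.3158·76.44)²) = √(40.545107 + 582.727627) = 24.9654 km
Minimum: G at 6.8335 km.

G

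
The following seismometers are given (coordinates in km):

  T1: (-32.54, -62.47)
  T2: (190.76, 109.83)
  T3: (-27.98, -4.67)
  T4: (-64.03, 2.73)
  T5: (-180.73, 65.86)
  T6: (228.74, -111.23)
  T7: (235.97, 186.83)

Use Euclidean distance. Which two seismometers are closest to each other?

T3 and T4

Pairwise distances:
T1–T2: 282.05 km
T1–T3: 57.98 km
T1–T4: 72.41 km
T1–T5: 196.03 km
T1–T6: 265.79 km
T1–T7: 366.40 km
T2–T3: 246.90 km
T2–T4: 276.38 km
T2–T5: 374.08 km
T2–T6: 224.30 km
T2–T7: 89.29 km
T3–T4: 36.80 km
T3–T5: 168.25 km
T3–T6: 277.96 km
T3–T7: 326.10 km
T4–T5: 132.68 km
T4–T6: 314.17 km
T4–T7: 351.98 km
T5–T6: 446.12 km
T5–T7: 433.90 km
T6–T7: 298.15 km
Closest pair: T3–T4 at 36.80 km.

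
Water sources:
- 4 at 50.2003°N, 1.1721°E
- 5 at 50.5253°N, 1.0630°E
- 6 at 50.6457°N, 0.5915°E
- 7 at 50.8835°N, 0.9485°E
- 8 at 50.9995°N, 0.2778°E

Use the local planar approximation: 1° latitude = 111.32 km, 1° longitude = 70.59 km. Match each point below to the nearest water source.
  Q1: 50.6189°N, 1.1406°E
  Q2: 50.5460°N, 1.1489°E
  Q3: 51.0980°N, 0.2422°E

Q1→5; Q2→5; Q3→8

Q1 at 50.6189°N, 1.1406°E:
  4: 46.6516 km
  5: 11.7717 km
  6: 38.8756 km
  7: 32.4268 km
  8: 74.1924 km
  → nearest: 5 (11.7717 km)
Q2 at 50.5460°N, 1.1489°E:
  4: 38.5182 km
  5: 6.4868 km
  6: 40.8822 km
  7: 40.1455 km
  8: 79.5596 km
  → nearest: 5 (6.4868 km)
Q3 at 51.0980°N, 0.2422°E:
  4: 119.5626 km
  5: 86.1482 km
  6: 56.0633 km
  7: 55.2807 km
  8: 11.2493 km
  → nearest: 8 (11.2493 km)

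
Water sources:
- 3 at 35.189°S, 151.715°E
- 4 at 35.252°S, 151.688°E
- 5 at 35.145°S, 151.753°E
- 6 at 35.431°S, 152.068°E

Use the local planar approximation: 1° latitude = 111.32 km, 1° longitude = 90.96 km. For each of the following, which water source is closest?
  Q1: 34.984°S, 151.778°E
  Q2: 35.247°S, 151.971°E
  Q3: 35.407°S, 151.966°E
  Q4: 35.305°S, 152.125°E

Q1 at 34.984°S, 151.778°E:
  3: √((-0.205·111.32)² + (-0.063·90.96)²) = √(520.77978 + 32.83840) = 23.529 km
  4: √((-0.268·111.32)² + (-0.090·90.96)²) = √(890.05324 + 67.01714) = 30.937 km
  5: √((-0.161·111.32)² + (-0.025·90.96)²) = √(321.21672 + 5.17108) = 18.066 km
  6: √((-0.447·111.32)² + (0.290·90.96)²) = √(2476.06158 + 695.81999) = 56.319 km
  → nearest: 5 (18.066 km)
Q2 at 35.247°S, 151.971°E:
  3: √((0.058·111.32)² + (-0.256·90.96)²) = √(41.68717 + 542.22662) = 24.164 km
  4: √((-0.005·111.32)² + (-0.283·90.96)²) = √(0.30980 + 662.63409) = 25.748 km
  5: √((0.102·111.32)² + (-0.218·90.96)²) = √(128.92785 + 393.20035) = 22.850 km
  6: √((-0.184·111.32)² + (0.097·90.96)²) = √(419.54837 + 77.84745) = 22.302 km
  → nearest: 6 (22.302 km)
Q3 at 35.407°S, 151.966°E:
  3: √((0.218·111.32)² + (-0.251·90.96)²) = √(588.92418 + 521.25273) = 33.319 km
  4: √((0.155·111.32)² + (-0.278·90.96)²) = √(297.72122 + 639.42630) = 30.613 km
  5: √((0.262·111.32)² + (-0.213·90.96)²) = √(850.64622 + 375.37048) = 35.015 km
  6: √((-0.024·111.32)² + (0.102·90.96)²) = √(7.13787 + 86.07980) = 9.655 km
  → nearest: 6 (9.655 km)
Q4 at 35.305°S, 152.125°E:
  3: √((0.116·111.32)² + (-0.410·90.96)²) = √(166.74867 + 1390.81260) = 39.466 km
  4: √((0.053·111.32)² + (-0.437·90.96)²) = √(34.80953 + 1580.02434) = 40.185 km
  5: √((0.160·111.32)² + (-0.372·90.96)²) = √(317.23885 + 1144.95069) = 38.239 km
  6: √((-0.126·111.32)² + (-0.057·90.96)²) = √(196.73765 + 26.88132) = 14.954 km
  → nearest: 6 (14.954 km)

Q1→5; Q2→6; Q3→6; Q4→6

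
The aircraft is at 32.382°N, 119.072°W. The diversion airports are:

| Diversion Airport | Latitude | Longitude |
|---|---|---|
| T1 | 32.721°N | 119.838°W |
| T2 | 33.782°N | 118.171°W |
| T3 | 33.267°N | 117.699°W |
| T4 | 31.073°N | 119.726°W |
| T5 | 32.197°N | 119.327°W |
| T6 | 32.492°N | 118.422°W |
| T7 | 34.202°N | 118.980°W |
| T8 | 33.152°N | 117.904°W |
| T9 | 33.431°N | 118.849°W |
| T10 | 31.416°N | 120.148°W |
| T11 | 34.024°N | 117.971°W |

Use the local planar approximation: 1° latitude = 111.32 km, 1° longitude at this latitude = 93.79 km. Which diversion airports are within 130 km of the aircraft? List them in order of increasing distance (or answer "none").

Distances from 32.382°N, 119.072°W:
T1: √((0.339·111.32)² + (-0.766·93.79)²) = √(1424.11740 + 5161.43677) = 81.151 km
T2: √((1.400·111.32)² + (0.901·93.79)²) = √(24288.59910 + 7141.05953) = 177.284 km
T3: √((0.885·111.32)² + (1.373·93.79)²) = √(9705.83573 + 16582.65809) = 162.137 km
T4: √((-1.309·111.32)² + (-0.654·93.79)²) = √(21233.70055 + 3762.43121) = 158.102 km
T5: √((-0.185·111.32)² + (-0.255·93.79)²) = √(424.12107 + 571.99658) = 31.561 km
T6: √((0.110·111.32)² + (0.650·93.79)²) = √(149.94492 + 3716.54833) = 62.181 km
T7: √((1.820·111.32)² + (0.092·93.79)²) = √(41047.73249 + 74.45412) = 202.786 km
T8: √((0.770·111.32)² + (1.168·93.79)²) = √(7347.30123 + 12000.48386) = 139.096 km
T9: √((1.049·111.32)² + (0.223·93.79)²) = √(13636.32589 + 437.44434) = 118.633 km
T10: √((-0.966·111.32)² + (-1.076·93.79)²) = √(11563.80203 + 10184.45080) = 147.473 km
T11: √((1.642·111.32)² + (1.101·93.79)²) = √(33411.24822 + 10663.20380) = 209.939 km
Threshold 130 km: T5 (31.561 km), T6 (62.181 km), T1 (81.151 km), T9 (118.633 km) are within range.

T5, T6, T1, T9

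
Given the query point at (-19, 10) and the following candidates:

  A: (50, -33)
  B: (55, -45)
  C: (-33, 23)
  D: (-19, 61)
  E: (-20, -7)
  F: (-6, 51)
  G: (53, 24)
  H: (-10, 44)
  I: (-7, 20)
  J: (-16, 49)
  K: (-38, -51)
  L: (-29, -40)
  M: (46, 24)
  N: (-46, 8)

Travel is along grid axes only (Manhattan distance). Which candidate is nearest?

E

Distances from (-19, 10):
A: |69| + |-43| = 69 + 43 = 112
B: |74| + |-55| = 74 + 55 = 129
C: |-14| + |13| = 14 + 13 = 27
D: |0| + |51| = 0 + 51 = 51
E: |-1| + |-17| = 1 + 17 = 18
F: |13| + |41| = 13 + 41 = 54
G: |72| + |14| = 72 + 14 = 86
H: |9| + |34| = 9 + 34 = 43
I: |12| + |10| = 12 + 10 = 22
J: |3| + |39| = 3 + 39 = 42
K: |-19| + |-61| = 19 + 61 = 80
L: |-10| + |-50| = 10 + 50 = 60
M: |65| + |14| = 65 + 14 = 79
N: |-27| + |-2| = 27 + 2 = 29
Minimum: E at 18.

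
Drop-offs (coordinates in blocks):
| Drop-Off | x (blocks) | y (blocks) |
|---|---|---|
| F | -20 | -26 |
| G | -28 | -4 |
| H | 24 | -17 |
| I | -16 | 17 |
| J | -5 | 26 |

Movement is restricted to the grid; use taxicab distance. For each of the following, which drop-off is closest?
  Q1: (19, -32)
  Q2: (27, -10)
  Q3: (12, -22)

Q1→H; Q2→H; Q3→H

Q1 at (19, -32):
  F: 45 blocks
  G: 75 blocks
  H: 20 blocks
  I: 84 blocks
  J: 82 blocks
  → nearest: H (20 blocks)
Q2 at (27, -10):
  F: 63 blocks
  G: 61 blocks
  H: 10 blocks
  I: 70 blocks
  J: 68 blocks
  → nearest: H (10 blocks)
Q3 at (12, -22):
  F: 36 blocks
  G: 58 blocks
  H: 17 blocks
  I: 67 blocks
  J: 65 blocks
  → nearest: H (17 blocks)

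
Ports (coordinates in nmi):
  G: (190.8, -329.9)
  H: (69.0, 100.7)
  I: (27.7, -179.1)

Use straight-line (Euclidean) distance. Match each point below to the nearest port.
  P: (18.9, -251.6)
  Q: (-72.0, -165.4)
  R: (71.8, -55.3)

P at (18.9, -251.6):
  G: √((171.9)² + (-78.3)²) = √(29549.610 + 6130.890) = 188.9 nmi
  H: √((50.1)² + (352.3)²) = √(2510.010 + 124115.290) = 355.8 nmi
  I: √((8.8)² + (72.5)²) = √(77.440 + 5256.250) = 73.0 nmi
  → nearest: I (73.0 nmi)
Q at (-72.0, -165.4):
  G: √((262.8)² + (-164.5)²) = √(69063.840 + 27060.250) = 310.0 nmi
  H: √((141.0)² + (266.1)²) = √(19881.000 + 70809.210) = 301.1 nmi
  I: √((99.7)² + (-13.7)²) = √(9940.090 + 187.690) = 100.6 nmi
  → nearest: I (100.6 nmi)
R at (71.8, -55.3):
  G: √((119.0)² + (-274.6)²) = √(14161.000 + 75405.160) = 299.3 nmi
  H: √((-2.8)² + (156.0)²) = √(7.840 + 24336.000) = 156.0 nmi
  I: √((-44.1)² + (-123.8)²) = √(1944.810 + 15326.440) = 131.4 nmi
  → nearest: I (131.4 nmi)

P→I; Q→I; R→I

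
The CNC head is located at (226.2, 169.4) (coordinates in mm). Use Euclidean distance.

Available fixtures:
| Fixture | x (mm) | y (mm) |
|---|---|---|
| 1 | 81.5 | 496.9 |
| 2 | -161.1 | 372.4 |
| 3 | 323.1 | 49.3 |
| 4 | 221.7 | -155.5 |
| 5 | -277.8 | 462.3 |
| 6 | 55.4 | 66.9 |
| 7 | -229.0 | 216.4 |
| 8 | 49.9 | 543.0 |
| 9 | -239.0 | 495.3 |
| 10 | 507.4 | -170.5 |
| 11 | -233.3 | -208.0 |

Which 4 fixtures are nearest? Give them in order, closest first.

3, 6, 4, 1

Distances from (226.2, 169.4):
1: 358.0 mm
2: 437.3 mm
3: 154.3 mm
4: 324.9 mm
5: 582.9 mm
6: 199.2 mm
7: 457.6 mm
8: 413.1 mm
9: 568.0 mm
10: 441.1 mm
11: 594.6 mm
Sorted: 3 (154.3 mm) < 6 (199.2 mm) < 4 (324.9 mm) < 1 (358.0 mm) < 8 (413.1 mm) < 2 (437.3 mm) < …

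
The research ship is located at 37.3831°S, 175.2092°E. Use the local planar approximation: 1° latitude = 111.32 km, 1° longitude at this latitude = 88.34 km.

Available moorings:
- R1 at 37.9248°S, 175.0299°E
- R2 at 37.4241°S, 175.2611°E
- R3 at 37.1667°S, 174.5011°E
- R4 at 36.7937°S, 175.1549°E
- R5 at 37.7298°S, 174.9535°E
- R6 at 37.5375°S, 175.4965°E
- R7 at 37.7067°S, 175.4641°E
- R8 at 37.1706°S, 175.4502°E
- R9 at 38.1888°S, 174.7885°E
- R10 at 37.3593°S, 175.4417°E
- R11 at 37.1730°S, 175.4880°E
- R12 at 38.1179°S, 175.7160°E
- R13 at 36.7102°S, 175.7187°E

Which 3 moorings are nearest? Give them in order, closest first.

Distances from 37.3831°S, 175.2092°E:
R1: √((-0.5417·111.32)² + (-0.1793·88.34)²) = √(3636.336511 + 250.885389) = 62.3476 km
R2: √((-0.0410·111.32)² + (0.0519·88.34)²) = √(20.831191 + 21.020813) = 6.4693 km
R3: √((0.2164·111.32)² + (-0.7081·88.34)²) = √(580.311141 + 3912.947118) = 67.0318 km
R4: √((0.5894·111.32)² + (-0.0543·88.34)²) = √(4304.935594 + 23.009885) = 65.7871 km
R5: √((-0.3467·111.32)² + (-0.2557·88.34)²) = √(1489.546545 + 510.242049) = 44.7190 km
R6: √((-0.1544·111.32)² + (0.2873·88.34)²) = √(295.420744 + 644.148562) = 30.6524 km
R7: √((-0.3236·111.32)² + (0.2549·88.34)²) = √(1297.667480 + 507.054289) = 42.4820 km
R8: √((0.2125·111.32)² + (0.2410·88.34)²) = √(559.582680 + 453.261545) = 31.8252 km
R9: √((-0.8057·111.32)² + (-0.4207·88.34)²) = √(8044.390095 + 1381.210318) = 97.0855 km
R10: √((0.0238·111.32)² + (0.2325·88.34)²) = √(7.019405 + 421.852575) = 20.7092 km
R11: √((0.2101·111.32)² + (0.2788·88.34)²) = √(547.014074 + 606.597099) = 33.9649 km
R12: √((-0.7348·111.32)² + (0.5068·88.34)²) = √(6690.902334 + 2004.416653) = 93.2487 km
R13: √((0.6729·111.32)² + (0.5095·88.34)²) = √(5611.092807 + 2025.830785) = 87.3895 km
Sorted: R2 (6.4693 km) < R10 (20.7092 km) < R6 (30.6524 km) < R8 (31.8252 km) < R11 (33.9649 km) < …

R2, R10, R6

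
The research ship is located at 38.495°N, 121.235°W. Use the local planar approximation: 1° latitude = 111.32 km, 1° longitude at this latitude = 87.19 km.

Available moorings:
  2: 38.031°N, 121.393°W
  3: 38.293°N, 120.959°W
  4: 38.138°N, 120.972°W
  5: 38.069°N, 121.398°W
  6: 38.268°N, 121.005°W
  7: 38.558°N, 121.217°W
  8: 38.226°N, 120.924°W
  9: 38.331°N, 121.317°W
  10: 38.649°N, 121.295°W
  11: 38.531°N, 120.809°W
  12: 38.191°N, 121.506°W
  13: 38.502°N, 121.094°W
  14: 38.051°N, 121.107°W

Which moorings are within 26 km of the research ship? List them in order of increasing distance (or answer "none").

7, 13, 10, 9

Distances from 38.495°N, 121.235°W:
2: 53.458 km
3: 32.935 km
4: 45.882 km
5: 49.506 km
6: 32.260 km
7: 7.187 km
8: 40.398 km
9: 19.607 km
10: 17.924 km
11: 37.359 km
12: 41.274 km
13: 12.318 km
14: 50.670 km
Threshold 26 km: 7 (7.187 km), 13 (12.318 km), 10 (17.924 km), 9 (19.607 km) are within range.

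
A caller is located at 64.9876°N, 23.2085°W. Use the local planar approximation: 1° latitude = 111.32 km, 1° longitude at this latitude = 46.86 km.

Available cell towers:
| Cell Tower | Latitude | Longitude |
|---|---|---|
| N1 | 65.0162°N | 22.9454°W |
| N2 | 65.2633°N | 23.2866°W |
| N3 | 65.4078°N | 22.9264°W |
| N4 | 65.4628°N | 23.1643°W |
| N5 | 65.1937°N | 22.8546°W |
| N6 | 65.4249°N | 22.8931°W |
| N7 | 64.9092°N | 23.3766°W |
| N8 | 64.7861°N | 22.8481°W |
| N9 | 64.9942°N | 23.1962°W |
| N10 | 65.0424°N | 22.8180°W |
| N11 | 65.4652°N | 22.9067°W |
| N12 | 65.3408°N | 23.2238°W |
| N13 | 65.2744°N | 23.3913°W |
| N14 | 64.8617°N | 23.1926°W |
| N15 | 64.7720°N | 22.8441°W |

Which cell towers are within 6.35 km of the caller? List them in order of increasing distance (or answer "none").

N9

Distances from 64.9876°N, 23.2085°W:
N1: 12.7333 km
N2: 30.9084 km
N3: 48.6087 km
N4: 52.9398 km
N5: 28.3091 km
N6: 50.8744 km
N7: 11.7566 km
N8: 28.0778 km
N9: 0.9338 km
N10: 19.2889 km
N11: 55.0152 km
N12: 39.3248 km
N13: 33.0558 km
N14: 14.0350 km
N15: 29.4552 km
Threshold 6.35 km: N9 (0.9338 km) is within range.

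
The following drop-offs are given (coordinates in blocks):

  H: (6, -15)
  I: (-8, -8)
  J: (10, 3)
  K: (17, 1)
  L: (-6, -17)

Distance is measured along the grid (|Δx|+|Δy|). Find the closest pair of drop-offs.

J and K

Pairwise distances:
J–K: 9 blocks
I–L: 11 blocks
H–L: 14 blocks
H–I: 21 blocks
H–J: 22 blocks
H–K: 27 blocks
I–J: 29 blocks
I–K: 34 blocks
J–L: 36 blocks
K–L: 41 blocks
Closest pair: J–K at 9 blocks.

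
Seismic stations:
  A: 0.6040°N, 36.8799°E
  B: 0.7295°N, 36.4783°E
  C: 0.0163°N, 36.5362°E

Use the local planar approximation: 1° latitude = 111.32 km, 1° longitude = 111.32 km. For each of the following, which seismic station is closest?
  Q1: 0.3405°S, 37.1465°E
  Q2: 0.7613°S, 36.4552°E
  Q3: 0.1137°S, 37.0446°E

Q1→C; Q2→C; Q3→C

Q1 at 0.3405°S, 37.1465°E:
  A: 109.2500 km
  B: 140.4306 km
  C: 78.6972 km
  → nearest: C (78.6972 km)
Q2 at 0.7613°S, 36.4552°E:
  A: 159.1687 km
  B: 165.9758 km
  C: 87.0308 km
  → nearest: C (87.0308 km)
Q3 at 0.1137°S, 37.0446°E:
  A: 81.9711 km
  B: 113.0697 km
  C: 58.4160 km
  → nearest: C (58.4160 km)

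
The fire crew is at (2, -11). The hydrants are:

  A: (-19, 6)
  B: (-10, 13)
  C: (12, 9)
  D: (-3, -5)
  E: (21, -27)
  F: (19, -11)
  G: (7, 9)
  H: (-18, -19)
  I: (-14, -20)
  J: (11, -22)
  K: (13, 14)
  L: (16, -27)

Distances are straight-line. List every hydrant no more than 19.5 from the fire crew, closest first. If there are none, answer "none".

Distances from (2, -11):
A: √((-21)² + (17)²) = √(441.000 + 289.000) = 27.0
B: √((-12)² + (24)²) = √(144.000 + 576.000) = 26.8
C: √((10)² + (20)²) = √(100.000 + 400.000) = 22.4
D: √((-5)² + (6)²) = √(25.000 + 36.000) = 7.8
E: √((19)² + (-16)²) = √(361.000 + 256.000) = 24.8
F: √((17)² + (0)²) = √(289.000 + 0.000) = 17.0
G: √((5)² + (20)²) = √(25.000 + 400.000) = 20.6
H: √((-20)² + (-8)²) = √(400.000 + 64.000) = 21.5
I: √((-16)² + (-9)²) = √(256.000 + 81.000) = 18.4
J: √((9)² + (-11)²) = √(81.000 + 121.000) = 14.2
K: √((11)² + (25)²) = √(121.000 + 625.000) = 27.3
L: √((14)² + (-16)²) = √(196.000 + 256.000) = 21.3
Threshold 19.5: D (7.8), J (14.2), F (17.0), I (18.4) are within range.

D, J, F, I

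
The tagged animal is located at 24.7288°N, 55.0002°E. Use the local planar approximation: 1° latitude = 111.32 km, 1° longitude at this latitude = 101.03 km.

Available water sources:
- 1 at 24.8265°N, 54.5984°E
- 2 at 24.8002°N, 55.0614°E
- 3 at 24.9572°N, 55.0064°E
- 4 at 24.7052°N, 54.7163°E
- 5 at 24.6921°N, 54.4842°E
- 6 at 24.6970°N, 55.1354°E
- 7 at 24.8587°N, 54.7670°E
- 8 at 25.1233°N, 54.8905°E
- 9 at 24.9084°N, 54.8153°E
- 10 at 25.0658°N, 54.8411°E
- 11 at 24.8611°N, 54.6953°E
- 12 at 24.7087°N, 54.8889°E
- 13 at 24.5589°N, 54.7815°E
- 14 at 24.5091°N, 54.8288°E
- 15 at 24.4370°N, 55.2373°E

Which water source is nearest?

Distances from 24.7288°N, 55.0002°E:
1: √((0.0977·111.32)² + (-0.4018·101.03)²) = √(118.286593 + 1647.860983) = 42.0256 km
2: √((0.0714·111.32)² + (0.0612·101.03)²) = √(63.174646 + 38.229934) = 10.0700 km
3: √((0.2284·111.32)² + (0.0062·101.03)²) = √(646.455440 + 0.392359) = 25.4332 km
4: √((-0.0236·111.32)² + (-0.2839·101.03)²) = √(6.901928 + 822.681045) = 28.8025 km
5: √((-0.0367·111.32)² + (-0.5160·101.03)²) = √(16.690853 + 2717.691207) = 52.2913 km
6: √((-0.0318·111.32)² + (0.1352·101.03)²) = √(12.531430 + 186.575274) = 14.1105 km
7: √((0.1299·111.32)² + (-0.2332·101.03)²) = √(209.105135 + 555.082836) = 27.6439 km
8: √((0.3945·111.32)² + (-0.1097·101.03)²) = √(1928.592220 + 122.832690) = 45.2927 km
9: √((0.1796·111.32)² + (-0.1849·101.03)²) = √(399.722928 + 348.959100) = 27.3621 km
10: √((0.3370·111.32)² + (-0.1591·101.03)²) = √(1407.363220 + 258.369393) = 40.8134 km
11: √((0.1323·111.32)² + (-0.3049·101.03)²) = √(216.903262 + 948.889312) = 34.1437 km
12: √((-0.0201·111.32)² + (-0.1113·101.03)²) = √(5.006549 + 126.441906) = 11.4651 km
13: √((-0.1699·111.32)² + (-0.2187·101.03)²) = √(357.711706 + 488.200559) = 29.0846 km
14: √((-0.2197·111.32)² + (-0.1714·101.03)²) = √(598.145045 + 299.862627) = 29.9668 km
15: √((-0.2918·111.32)² + (0.2371·101.03)²) = √(1055.156723 + 573.804320) = 40.3604 km
Minimum: 2 at 10.0700 km.

2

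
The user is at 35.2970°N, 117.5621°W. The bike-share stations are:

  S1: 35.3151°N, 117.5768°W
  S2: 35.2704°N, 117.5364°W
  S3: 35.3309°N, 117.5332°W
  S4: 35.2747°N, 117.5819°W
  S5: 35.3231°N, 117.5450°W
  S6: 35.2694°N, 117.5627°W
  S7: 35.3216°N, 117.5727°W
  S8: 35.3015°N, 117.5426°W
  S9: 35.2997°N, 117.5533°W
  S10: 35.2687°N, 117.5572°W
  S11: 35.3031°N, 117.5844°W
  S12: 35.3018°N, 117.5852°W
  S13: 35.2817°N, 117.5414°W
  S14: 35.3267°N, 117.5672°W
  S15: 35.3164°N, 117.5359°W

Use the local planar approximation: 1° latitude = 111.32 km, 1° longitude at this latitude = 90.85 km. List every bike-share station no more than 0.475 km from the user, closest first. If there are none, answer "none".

Distances from 35.2970°N, 117.5621°W:
S1: √((0.0181·111.32)² + (-0.0147·90.85)²) = √(4.059790 + 1.783547) = 2.4173 km
S2: √((-0.0266·111.32)² + (0.0257·90.85)²) = √(8.768184 + 5.451501) = 3.7709 km
S3: √((0.0339·111.32)² + (0.0289·90.85)²) = √(14.241174 + 6.893592) = 4.5973 km
S4: √((-0.0223·111.32)² + (-0.0198·90.85)²) = √(6.162488 + 3.235789) = 3.0657 km
S5: √((0.0261·111.32)² + (0.0171·90.85)²) = √(8.441651 + 2.413471) = 3.2947 km
S6: √((-0.0276·111.32)² + (-0.0006·90.85)²) = √(9.439838 + 0.002971) = 3.0729 km
S7: √((0.0246·111.32)² + (-0.0106·90.85)²) = √(7.499229 + 0.927388) = 2.9029 km
S8: √((0.0045·111.32)² + (0.0195·90.85)²) = √(0.250941 + 3.138478) = 1.8410 km
S9: √((0.0027·111.32)² + (0.0088·90.85)²) = √(0.090339 + 0.639168) = 0.8541 km
S10: √((-0.0283·111.32)² + (0.0049·90.85)²) = √(9.924743 + 0.198172) = 3.1817 km
S11: √((0.0061·111.32)² + (-0.0223·90.85)²) = √(0.461112 + 4.104494) = 2.1367 km
S12: √((0.0048·111.32)² + (-0.0231·90.85)²) = √(0.285515 + 4.404269) = 2.1656 km
S13: √((-0.0153·111.32)² + (0.0207·90.85)²) = √(2.900877 + 3.536638) = 2.5372 km
S14: √((0.0297·111.32)² + (-0.0051·90.85)²) = √(10.930985 + 0.214679) = 3.3385 km
S15: √((0.0194·111.32)² + (0.0262·90.85)²) = √(4.663907 + 5.665685) = 3.2140 km
Threshold 0.475 km: none within range.

none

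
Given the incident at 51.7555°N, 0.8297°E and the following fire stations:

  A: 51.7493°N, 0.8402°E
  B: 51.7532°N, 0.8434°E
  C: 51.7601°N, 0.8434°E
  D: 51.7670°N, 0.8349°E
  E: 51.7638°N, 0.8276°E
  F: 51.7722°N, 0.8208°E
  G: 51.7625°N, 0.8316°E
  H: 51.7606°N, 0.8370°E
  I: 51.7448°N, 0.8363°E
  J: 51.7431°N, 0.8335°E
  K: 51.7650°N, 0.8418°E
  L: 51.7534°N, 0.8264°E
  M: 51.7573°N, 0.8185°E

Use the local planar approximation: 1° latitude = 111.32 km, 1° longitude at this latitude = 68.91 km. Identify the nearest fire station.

L

Distances from 51.7555°N, 0.8297°E:
A: √((-0.0062·111.32)² + (0.0105·68.91)²) = √(0.476354 + 0.523532) = 0.9999 km
B: √((-0.0023·111.32)² + (0.0137·68.91)²) = √(0.065554 + 0.891263) = 0.9782 km
C: √((0.0046·111.32)² + (0.0137·68.91)²) = √(0.262218 + 0.891263) = 1.0740 km
D: √((0.0115·111.32)² + (0.0052·68.91)²) = √(1.638861 + 0.128402) = 1.3294 km
E: √((0.0083·111.32)² + (-0.0021·68.91)²) = √(0.853695 + 0.020941) = 0.9352 km
F: √((0.0167·111.32)² + (-0.0089·68.91)²) = √(3.456045 + 0.376136) = 1.9576 km
G: √((0.0070·111.32)² + (0.0019·68.91)²) = √(0.607215 + 0.017142) = 0.7902 km
H: √((0.0051·111.32)² + (0.0073·68.91)²) = √(0.322320 + 0.253052) = 0.7585 km
I: √((-0.0107·111.32)² + (0.0066·68.91)²) = √(1.418776 + 0.206848) = 1.2750 km
J: √((-0.0124·111.32)² + (0.0038·68.91)²) = √(1.905416 + 0.068570) = 1.4050 km
K: √((0.0095·111.32)² + (0.0121·68.91)²) = √(1.118391 + 0.695241) = 1.3467 km
L: √((-0.0021·111.32)² + (-0.0033·68.91)²) = √(0.054649 + 0.051712) = 0.3261 km
M: √((0.0018·111.32)² + (-0.0112·68.91)²) = √(0.040151 + 0.595663) = 0.7974 km
Minimum: L at 0.3261 km.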